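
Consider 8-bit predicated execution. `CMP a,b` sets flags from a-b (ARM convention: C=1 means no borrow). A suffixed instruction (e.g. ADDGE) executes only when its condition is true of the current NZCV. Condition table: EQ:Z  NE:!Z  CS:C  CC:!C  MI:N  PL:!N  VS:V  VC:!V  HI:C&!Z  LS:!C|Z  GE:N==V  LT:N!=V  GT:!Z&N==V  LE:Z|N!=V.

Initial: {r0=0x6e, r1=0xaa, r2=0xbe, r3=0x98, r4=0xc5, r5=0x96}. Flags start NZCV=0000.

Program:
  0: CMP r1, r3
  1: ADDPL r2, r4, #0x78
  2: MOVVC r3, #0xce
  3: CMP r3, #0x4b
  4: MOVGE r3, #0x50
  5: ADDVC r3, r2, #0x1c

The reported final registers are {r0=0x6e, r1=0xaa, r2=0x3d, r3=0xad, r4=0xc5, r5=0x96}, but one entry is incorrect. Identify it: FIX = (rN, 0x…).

FIX = (r3, 0x59)

[0] flags=0010 → (cmp)
[1] flags=0010 PL?T → r2=0x3d
[2] flags=0010 VC?T → r3=0xce
[3] flags=1010 → (cmp)
[4] flags=1010 GE?F → skip
[5] flags=1010 VC?T → r3=0x59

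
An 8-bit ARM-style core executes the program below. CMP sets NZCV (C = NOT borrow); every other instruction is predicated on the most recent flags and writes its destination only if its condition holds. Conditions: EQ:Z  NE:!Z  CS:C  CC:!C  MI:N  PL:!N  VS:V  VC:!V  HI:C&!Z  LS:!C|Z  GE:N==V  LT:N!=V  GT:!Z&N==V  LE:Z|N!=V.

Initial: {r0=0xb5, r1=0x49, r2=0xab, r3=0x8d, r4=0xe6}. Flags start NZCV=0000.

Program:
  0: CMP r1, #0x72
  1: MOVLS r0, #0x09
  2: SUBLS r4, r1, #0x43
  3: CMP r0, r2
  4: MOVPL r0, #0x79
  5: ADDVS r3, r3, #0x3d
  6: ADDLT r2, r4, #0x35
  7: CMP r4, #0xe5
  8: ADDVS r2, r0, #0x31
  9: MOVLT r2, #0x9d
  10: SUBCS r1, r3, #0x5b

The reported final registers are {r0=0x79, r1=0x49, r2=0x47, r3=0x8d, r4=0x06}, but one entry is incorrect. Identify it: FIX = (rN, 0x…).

FIX = (r2, 0xab)

[0] flags=1000 → (cmp)
[1] flags=1000 LS?T → r0=0x09
[2] flags=1000 LS?T → r4=0x06
[3] flags=0000 → (cmp)
[4] flags=0000 PL?T → r0=0x79
[5] flags=0000 VS?F → skip
[6] flags=0000 LT?F → skip
[7] flags=0000 → (cmp)
[8] flags=0000 VS?F → skip
[9] flags=0000 LT?F → skip
[10] flags=0000 CS?F → skip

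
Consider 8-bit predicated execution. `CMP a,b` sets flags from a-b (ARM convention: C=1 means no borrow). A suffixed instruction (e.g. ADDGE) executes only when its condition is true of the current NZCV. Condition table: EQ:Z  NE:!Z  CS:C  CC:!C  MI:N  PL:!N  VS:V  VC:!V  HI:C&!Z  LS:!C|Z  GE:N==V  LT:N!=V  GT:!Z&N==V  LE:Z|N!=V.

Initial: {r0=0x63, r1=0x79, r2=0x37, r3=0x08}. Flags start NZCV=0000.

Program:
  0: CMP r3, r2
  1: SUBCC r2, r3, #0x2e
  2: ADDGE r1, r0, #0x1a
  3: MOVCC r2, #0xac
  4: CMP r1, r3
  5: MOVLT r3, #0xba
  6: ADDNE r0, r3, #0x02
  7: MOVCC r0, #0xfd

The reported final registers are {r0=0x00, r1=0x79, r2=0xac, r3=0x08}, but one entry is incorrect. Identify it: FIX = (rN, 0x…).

0: ✓ CMP  NZCV=1000
1: ✓ SUBCC  r2←0xda
2: · ADDGE
3: ✓ MOVCC  r2←0xac
4: ✓ CMP  NZCV=0010
5: · MOVLT
6: ✓ ADDNE  r0←0x0a
7: · MOVCC

FIX = (r0, 0x0a)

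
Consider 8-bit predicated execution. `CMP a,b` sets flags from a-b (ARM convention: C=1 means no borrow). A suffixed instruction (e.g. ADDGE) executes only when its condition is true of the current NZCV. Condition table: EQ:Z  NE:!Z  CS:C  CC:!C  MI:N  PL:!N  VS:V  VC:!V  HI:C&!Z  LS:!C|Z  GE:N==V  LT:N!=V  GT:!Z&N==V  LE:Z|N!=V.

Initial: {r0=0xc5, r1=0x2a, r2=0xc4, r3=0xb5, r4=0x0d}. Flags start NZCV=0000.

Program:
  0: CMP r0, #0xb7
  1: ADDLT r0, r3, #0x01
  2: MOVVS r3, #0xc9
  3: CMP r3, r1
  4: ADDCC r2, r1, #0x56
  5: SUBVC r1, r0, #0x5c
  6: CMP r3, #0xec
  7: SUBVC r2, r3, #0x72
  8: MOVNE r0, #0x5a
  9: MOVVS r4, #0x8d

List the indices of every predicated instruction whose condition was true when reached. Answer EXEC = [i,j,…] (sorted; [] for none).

EXEC = [5,7,8]

[0] flags=0010 → (cmp)
[1] flags=0010 LT?F → skip
[2] flags=0010 VS?F → skip
[3] flags=1010 → (cmp)
[4] flags=1010 CC?F → skip
[5] flags=1010 VC?T → r1=0x69
[6] flags=1000 → (cmp)
[7] flags=1000 VC?T → r2=0x43
[8] flags=1000 NE?T → r0=0x5a
[9] flags=1000 VS?F → skip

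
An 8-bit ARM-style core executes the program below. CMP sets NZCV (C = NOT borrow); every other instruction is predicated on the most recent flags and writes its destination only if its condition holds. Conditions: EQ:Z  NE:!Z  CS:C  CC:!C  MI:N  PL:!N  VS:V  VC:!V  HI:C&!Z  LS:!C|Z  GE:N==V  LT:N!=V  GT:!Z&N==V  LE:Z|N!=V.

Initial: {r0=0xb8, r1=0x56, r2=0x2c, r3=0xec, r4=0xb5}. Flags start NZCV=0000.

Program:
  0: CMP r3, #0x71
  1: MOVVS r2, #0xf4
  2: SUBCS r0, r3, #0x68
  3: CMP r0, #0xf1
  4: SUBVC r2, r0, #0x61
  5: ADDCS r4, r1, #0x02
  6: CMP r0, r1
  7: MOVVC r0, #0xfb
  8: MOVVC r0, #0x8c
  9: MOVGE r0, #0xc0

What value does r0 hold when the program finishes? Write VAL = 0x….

[0] flags=0011 → (cmp)
[1] flags=0011 VS?T → r2=0xf4
[2] flags=0011 CS?T → r0=0x84
[3] flags=1000 → (cmp)
[4] flags=1000 VC?T → r2=0x23
[5] flags=1000 CS?F → skip
[6] flags=0011 → (cmp)
[7] flags=0011 VC?F → skip
[8] flags=0011 VC?F → skip
[9] flags=0011 GE?F → skip

VAL = 0x84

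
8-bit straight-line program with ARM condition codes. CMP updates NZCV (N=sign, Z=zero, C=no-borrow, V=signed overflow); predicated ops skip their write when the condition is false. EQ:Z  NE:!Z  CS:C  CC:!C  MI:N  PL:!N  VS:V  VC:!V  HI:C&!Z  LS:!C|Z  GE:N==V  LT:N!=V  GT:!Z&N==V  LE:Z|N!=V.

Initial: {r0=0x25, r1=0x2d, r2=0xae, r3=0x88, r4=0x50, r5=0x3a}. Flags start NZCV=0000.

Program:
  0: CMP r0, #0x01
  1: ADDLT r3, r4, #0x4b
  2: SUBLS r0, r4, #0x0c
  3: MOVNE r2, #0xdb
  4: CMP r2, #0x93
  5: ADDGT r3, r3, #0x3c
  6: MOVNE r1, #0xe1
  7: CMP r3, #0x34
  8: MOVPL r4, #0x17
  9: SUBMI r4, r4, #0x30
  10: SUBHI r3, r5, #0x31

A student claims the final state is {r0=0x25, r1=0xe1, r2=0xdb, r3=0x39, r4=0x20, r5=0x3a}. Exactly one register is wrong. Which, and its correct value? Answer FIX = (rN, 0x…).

[0] flags=0010 → (cmp)
[1] flags=0010 LT?F → skip
[2] flags=0010 LS?F → skip
[3] flags=0010 NE?T → r2=0xdb
[4] flags=0010 → (cmp)
[5] flags=0010 GT?T → r3=0xc4
[6] flags=0010 NE?T → r1=0xe1
[7] flags=1010 → (cmp)
[8] flags=1010 PL?F → skip
[9] flags=1010 MI?T → r4=0x20
[10] flags=1010 HI?T → r3=0x09

FIX = (r3, 0x09)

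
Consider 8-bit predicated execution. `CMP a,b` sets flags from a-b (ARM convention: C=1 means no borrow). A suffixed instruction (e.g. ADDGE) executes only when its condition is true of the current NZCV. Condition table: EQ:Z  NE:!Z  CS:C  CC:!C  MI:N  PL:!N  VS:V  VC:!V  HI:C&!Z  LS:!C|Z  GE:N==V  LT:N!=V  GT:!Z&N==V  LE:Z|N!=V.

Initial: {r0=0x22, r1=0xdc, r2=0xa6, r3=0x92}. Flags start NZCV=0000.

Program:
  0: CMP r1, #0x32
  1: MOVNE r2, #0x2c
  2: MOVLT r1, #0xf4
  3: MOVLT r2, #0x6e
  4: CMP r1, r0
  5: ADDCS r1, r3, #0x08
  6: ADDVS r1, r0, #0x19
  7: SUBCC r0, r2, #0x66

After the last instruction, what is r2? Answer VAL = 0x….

[0] flags=1010 → (cmp)
[1] flags=1010 NE?T → r2=0x2c
[2] flags=1010 LT?T → r1=0xf4
[3] flags=1010 LT?T → r2=0x6e
[4] flags=1010 → (cmp)
[5] flags=1010 CS?T → r1=0x9a
[6] flags=1010 VS?F → skip
[7] flags=1010 CC?F → skip

VAL = 0x6e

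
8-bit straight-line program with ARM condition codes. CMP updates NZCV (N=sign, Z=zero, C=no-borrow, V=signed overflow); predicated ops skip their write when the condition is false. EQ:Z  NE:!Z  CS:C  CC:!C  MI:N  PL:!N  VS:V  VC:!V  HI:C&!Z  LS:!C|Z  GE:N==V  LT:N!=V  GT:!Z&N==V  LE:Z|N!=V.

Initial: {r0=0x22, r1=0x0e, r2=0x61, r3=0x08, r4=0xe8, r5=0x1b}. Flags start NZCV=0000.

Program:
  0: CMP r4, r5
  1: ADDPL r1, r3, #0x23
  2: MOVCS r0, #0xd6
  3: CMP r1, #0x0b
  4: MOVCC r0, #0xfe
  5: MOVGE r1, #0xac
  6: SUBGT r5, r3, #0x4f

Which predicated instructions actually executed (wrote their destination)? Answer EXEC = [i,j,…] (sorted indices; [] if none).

0: ✓ CMP  NZCV=1010
1: · ADDPL
2: ✓ MOVCS  r0←0xd6
3: ✓ CMP  NZCV=0010
4: · MOVCC
5: ✓ MOVGE  r1←0xac
6: ✓ SUBGT  r5←0xb9

EXEC = [2,5,6]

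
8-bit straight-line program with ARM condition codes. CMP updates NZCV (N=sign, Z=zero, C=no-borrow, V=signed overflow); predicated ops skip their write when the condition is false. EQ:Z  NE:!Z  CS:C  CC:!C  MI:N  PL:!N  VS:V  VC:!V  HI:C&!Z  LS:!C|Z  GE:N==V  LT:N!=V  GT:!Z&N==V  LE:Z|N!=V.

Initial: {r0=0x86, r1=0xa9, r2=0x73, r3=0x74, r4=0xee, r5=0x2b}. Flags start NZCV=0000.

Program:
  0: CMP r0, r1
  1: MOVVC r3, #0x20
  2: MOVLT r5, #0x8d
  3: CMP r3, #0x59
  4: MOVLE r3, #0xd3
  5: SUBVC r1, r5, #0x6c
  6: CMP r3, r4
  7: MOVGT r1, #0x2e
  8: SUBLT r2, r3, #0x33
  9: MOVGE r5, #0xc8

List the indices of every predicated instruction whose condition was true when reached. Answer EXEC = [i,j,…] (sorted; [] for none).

EXEC = [1,2,4,5,8]

[0] flags=1000 → (cmp)
[1] flags=1000 VC?T → r3=0x20
[2] flags=1000 LT?T → r5=0x8d
[3] flags=1000 → (cmp)
[4] flags=1000 LE?T → r3=0xd3
[5] flags=1000 VC?T → r1=0x21
[6] flags=1000 → (cmp)
[7] flags=1000 GT?F → skip
[8] flags=1000 LT?T → r2=0xa0
[9] flags=1000 GE?F → skip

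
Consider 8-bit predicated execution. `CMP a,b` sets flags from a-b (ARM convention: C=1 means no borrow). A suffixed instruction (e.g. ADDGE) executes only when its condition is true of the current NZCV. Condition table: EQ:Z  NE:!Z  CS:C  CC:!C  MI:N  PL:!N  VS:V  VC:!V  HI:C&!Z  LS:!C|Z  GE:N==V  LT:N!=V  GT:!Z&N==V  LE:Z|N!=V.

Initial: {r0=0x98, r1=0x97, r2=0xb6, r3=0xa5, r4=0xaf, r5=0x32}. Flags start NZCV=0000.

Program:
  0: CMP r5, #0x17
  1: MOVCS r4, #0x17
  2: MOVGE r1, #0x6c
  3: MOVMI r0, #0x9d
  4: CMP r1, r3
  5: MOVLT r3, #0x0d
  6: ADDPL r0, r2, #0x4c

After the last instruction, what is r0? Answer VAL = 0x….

[0] flags=0010 → (cmp)
[1] flags=0010 CS?T → r4=0x17
[2] flags=0010 GE?T → r1=0x6c
[3] flags=0010 MI?F → skip
[4] flags=1001 → (cmp)
[5] flags=1001 LT?F → skip
[6] flags=1001 PL?F → skip

VAL = 0x98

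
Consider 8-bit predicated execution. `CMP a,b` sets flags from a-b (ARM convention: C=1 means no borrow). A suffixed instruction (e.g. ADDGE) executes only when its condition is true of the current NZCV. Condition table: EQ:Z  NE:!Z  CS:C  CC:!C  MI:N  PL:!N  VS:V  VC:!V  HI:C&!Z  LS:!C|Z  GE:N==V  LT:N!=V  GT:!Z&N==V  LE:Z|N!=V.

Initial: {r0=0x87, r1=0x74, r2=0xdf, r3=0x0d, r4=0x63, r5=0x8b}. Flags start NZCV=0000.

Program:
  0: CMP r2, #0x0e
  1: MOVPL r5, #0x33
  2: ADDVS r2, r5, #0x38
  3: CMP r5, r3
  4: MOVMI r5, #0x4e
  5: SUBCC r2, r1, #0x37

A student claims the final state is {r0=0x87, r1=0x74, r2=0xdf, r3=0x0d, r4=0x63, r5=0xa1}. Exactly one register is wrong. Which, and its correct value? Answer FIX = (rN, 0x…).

0: ✓ CMP  NZCV=1010
1: · MOVPL
2: · ADDVS
3: ✓ CMP  NZCV=0011
4: · MOVMI
5: · SUBCC

FIX = (r5, 0x8b)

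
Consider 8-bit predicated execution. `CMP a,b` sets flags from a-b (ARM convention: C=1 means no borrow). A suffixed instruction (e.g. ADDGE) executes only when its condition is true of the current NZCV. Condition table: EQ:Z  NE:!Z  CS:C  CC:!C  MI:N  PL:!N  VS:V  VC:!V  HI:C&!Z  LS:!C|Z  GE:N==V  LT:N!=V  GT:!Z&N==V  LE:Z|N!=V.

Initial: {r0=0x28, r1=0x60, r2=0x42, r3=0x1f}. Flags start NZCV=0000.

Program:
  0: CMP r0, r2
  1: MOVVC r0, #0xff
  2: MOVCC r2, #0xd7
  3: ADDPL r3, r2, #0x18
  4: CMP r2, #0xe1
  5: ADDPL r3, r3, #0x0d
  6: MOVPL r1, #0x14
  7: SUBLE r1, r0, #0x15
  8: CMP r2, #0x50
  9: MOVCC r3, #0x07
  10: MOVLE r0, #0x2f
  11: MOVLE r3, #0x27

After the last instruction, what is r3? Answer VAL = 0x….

[0] flags=1000 → (cmp)
[1] flags=1000 VC?T → r0=0xff
[2] flags=1000 CC?T → r2=0xd7
[3] flags=1000 PL?F → skip
[4] flags=1000 → (cmp)
[5] flags=1000 PL?F → skip
[6] flags=1000 PL?F → skip
[7] flags=1000 LE?T → r1=0xea
[8] flags=1010 → (cmp)
[9] flags=1010 CC?F → skip
[10] flags=1010 LE?T → r0=0x2f
[11] flags=1010 LE?T → r3=0x27

VAL = 0x27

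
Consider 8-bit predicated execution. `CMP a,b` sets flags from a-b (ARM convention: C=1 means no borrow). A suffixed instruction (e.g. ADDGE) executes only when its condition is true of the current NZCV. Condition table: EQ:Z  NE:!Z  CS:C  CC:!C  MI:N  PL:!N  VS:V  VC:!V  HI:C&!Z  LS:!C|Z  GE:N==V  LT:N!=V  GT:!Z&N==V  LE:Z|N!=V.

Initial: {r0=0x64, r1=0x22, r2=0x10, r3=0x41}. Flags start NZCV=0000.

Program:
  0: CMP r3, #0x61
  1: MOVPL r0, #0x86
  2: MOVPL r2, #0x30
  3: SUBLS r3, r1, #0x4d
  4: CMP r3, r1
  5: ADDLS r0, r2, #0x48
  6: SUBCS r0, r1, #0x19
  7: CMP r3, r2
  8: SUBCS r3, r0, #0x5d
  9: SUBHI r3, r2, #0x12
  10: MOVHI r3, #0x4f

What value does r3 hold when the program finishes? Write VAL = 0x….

VAL = 0x4f

[0] flags=1000 → (cmp)
[1] flags=1000 PL?F → skip
[2] flags=1000 PL?F → skip
[3] flags=1000 LS?T → r3=0xd5
[4] flags=1010 → (cmp)
[5] flags=1010 LS?F → skip
[6] flags=1010 CS?T → r0=0x09
[7] flags=1010 → (cmp)
[8] flags=1010 CS?T → r3=0xac
[9] flags=1010 HI?T → r3=0xfe
[10] flags=1010 HI?T → r3=0x4f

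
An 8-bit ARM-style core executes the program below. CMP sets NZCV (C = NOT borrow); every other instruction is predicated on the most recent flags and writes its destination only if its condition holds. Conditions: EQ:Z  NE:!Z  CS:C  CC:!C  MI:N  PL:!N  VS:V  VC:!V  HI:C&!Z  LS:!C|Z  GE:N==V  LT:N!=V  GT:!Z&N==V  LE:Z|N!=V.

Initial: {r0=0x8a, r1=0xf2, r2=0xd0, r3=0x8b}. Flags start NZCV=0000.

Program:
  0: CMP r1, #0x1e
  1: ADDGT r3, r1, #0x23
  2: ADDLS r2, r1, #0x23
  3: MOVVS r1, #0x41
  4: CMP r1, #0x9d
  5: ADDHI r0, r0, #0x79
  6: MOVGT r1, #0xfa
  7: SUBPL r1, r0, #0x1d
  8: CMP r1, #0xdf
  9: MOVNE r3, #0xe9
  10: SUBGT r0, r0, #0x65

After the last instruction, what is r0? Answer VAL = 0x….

VAL = 0x9e

[0] flags=1010 → (cmp)
[1] flags=1010 GT?F → skip
[2] flags=1010 LS?F → skip
[3] flags=1010 VS?F → skip
[4] flags=0010 → (cmp)
[5] flags=0010 HI?T → r0=0x03
[6] flags=0010 GT?T → r1=0xfa
[7] flags=0010 PL?T → r1=0xe6
[8] flags=0010 → (cmp)
[9] flags=0010 NE?T → r3=0xe9
[10] flags=0010 GT?T → r0=0x9e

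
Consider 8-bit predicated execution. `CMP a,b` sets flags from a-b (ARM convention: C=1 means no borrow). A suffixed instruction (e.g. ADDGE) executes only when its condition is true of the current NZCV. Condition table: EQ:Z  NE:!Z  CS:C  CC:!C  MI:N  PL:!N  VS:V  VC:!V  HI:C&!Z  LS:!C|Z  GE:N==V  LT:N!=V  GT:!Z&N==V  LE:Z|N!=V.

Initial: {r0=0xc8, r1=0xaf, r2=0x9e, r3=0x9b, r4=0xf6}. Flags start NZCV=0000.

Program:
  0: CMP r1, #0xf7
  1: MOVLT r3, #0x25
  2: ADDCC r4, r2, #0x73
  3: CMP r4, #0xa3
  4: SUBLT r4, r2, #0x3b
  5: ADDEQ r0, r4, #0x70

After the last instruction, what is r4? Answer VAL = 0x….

VAL = 0x11

[0] flags=1000 → (cmp)
[1] flags=1000 LT?T → r3=0x25
[2] flags=1000 CC?T → r4=0x11
[3] flags=0000 → (cmp)
[4] flags=0000 LT?F → skip
[5] flags=0000 EQ?F → skip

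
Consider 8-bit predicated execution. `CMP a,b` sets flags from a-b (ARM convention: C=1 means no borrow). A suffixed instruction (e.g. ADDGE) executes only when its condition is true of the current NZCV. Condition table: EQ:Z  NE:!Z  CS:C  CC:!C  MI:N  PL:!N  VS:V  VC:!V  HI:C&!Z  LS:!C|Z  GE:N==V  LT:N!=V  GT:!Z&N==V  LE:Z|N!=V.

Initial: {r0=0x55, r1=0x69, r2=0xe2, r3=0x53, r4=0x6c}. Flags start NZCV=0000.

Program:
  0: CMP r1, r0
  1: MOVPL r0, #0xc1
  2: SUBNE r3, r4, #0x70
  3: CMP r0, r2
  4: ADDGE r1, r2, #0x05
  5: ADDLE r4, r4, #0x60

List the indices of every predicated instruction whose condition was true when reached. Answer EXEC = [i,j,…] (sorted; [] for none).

0: ✓ CMP  NZCV=0010
1: ✓ MOVPL  r0←0xc1
2: ✓ SUBNE  r3←0xfc
3: ✓ CMP  NZCV=1000
4: · ADDGE
5: ✓ ADDLE  r4←0xcc

EXEC = [1,2,5]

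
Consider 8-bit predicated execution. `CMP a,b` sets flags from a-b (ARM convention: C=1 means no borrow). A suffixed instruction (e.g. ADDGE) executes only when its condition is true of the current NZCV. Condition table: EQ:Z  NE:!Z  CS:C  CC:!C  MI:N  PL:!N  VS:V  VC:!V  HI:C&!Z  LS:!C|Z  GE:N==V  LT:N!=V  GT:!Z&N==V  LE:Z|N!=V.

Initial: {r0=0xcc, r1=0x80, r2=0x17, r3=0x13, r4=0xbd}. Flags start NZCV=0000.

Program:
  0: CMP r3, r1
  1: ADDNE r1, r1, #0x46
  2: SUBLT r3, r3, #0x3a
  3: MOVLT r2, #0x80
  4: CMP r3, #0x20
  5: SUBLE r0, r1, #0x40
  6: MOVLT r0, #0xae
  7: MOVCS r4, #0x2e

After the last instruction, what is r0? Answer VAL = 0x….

[0] flags=1001 → (cmp)
[1] flags=1001 NE?T → r1=0xc6
[2] flags=1001 LT?F → skip
[3] flags=1001 LT?F → skip
[4] flags=1000 → (cmp)
[5] flags=1000 LE?T → r0=0x86
[6] flags=1000 LT?T → r0=0xae
[7] flags=1000 CS?F → skip

VAL = 0xae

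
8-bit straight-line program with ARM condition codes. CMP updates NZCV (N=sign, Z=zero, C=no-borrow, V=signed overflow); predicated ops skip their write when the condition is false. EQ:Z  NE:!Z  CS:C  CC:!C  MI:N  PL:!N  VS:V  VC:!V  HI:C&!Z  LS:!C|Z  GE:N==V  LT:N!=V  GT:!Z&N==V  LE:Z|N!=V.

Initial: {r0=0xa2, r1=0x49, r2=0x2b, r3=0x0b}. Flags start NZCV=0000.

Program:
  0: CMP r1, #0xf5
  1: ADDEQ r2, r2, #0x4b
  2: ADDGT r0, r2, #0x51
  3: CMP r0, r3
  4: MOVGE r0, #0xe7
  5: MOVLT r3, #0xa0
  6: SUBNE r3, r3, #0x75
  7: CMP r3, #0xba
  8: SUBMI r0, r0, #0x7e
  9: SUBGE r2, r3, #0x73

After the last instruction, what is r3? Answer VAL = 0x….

VAL = 0x96

0: ✓ CMP  NZCV=0000
1: · ADDEQ
2: ✓ ADDGT  r0←0x7c
3: ✓ CMP  NZCV=0010
4: ✓ MOVGE  r0←0xe7
5: · MOVLT
6: ✓ SUBNE  r3←0x96
7: ✓ CMP  NZCV=1000
8: ✓ SUBMI  r0←0x69
9: · SUBGE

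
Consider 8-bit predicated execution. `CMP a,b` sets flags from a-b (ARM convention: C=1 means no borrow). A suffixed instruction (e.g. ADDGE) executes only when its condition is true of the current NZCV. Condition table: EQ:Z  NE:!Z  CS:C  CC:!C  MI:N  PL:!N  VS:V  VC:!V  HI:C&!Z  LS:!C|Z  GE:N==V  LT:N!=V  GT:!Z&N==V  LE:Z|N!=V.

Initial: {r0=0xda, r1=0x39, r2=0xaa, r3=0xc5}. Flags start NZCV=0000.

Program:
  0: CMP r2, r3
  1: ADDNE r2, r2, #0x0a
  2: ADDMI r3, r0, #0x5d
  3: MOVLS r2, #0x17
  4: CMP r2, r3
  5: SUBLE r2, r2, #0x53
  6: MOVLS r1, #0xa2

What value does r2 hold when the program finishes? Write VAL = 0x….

VAL = 0xc4

0: ✓ CMP  NZCV=1000
1: ✓ ADDNE  r2←0xb4
2: ✓ ADDMI  r3←0x37
3: ✓ MOVLS  r2←0x17
4: ✓ CMP  NZCV=1000
5: ✓ SUBLE  r2←0xc4
6: ✓ MOVLS  r1←0xa2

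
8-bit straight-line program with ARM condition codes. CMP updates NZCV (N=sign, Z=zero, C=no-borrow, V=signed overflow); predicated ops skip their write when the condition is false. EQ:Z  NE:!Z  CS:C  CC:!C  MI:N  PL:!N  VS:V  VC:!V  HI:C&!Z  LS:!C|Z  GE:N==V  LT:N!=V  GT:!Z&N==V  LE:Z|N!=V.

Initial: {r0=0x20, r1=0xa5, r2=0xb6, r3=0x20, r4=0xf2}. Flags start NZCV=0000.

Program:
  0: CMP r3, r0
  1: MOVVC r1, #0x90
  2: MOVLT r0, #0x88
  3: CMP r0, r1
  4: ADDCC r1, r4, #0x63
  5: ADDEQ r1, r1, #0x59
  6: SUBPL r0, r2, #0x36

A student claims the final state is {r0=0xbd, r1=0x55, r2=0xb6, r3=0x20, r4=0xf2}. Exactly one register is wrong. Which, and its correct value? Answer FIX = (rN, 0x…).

FIX = (r0, 0x20)

0: ✓ CMP  NZCV=0110
1: ✓ MOVVC  r1←0x90
2: · MOVLT
3: ✓ CMP  NZCV=1001
4: ✓ ADDCC  r1←0x55
5: · ADDEQ
6: · SUBPL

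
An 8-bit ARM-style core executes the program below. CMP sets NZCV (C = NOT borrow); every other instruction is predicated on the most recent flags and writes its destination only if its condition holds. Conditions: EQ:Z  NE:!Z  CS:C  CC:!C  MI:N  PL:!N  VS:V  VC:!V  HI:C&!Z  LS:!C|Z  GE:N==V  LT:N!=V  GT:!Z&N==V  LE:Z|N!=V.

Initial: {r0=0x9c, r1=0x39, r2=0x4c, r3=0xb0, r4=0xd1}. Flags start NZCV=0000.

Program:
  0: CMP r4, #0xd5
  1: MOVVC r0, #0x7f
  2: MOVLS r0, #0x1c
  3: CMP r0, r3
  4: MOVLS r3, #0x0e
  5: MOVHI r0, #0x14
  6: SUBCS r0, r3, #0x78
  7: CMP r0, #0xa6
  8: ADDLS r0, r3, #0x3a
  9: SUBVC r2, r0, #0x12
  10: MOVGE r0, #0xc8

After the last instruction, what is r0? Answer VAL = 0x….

VAL = 0xc8

[0] flags=1000 → (cmp)
[1] flags=1000 VC?T → r0=0x7f
[2] flags=1000 LS?T → r0=0x1c
[3] flags=0000 → (cmp)
[4] flags=0000 LS?T → r3=0x0e
[5] flags=0000 HI?F → skip
[6] flags=0000 CS?F → skip
[7] flags=0000 → (cmp)
[8] flags=0000 LS?T → r0=0x48
[9] flags=0000 VC?T → r2=0x36
[10] flags=0000 GE?T → r0=0xc8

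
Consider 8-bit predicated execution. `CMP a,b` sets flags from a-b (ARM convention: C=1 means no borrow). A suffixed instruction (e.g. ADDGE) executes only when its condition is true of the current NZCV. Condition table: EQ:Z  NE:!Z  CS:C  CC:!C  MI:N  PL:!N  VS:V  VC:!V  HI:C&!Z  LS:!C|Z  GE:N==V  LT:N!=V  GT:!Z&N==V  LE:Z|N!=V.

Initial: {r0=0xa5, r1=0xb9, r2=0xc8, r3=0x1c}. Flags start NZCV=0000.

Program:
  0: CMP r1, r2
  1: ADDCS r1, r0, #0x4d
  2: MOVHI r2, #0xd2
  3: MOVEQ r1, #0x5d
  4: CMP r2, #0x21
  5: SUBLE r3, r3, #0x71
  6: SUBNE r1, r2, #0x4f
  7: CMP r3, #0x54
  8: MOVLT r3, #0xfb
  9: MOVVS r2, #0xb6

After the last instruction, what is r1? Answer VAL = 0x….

[0] flags=1000 → (cmp)
[1] flags=1000 CS?F → skip
[2] flags=1000 HI?F → skip
[3] flags=1000 EQ?F → skip
[4] flags=1010 → (cmp)
[5] flags=1010 LE?T → r3=0xab
[6] flags=1010 NE?T → r1=0x79
[7] flags=0011 → (cmp)
[8] flags=0011 LT?T → r3=0xfb
[9] flags=0011 VS?T → r2=0xb6

VAL = 0x79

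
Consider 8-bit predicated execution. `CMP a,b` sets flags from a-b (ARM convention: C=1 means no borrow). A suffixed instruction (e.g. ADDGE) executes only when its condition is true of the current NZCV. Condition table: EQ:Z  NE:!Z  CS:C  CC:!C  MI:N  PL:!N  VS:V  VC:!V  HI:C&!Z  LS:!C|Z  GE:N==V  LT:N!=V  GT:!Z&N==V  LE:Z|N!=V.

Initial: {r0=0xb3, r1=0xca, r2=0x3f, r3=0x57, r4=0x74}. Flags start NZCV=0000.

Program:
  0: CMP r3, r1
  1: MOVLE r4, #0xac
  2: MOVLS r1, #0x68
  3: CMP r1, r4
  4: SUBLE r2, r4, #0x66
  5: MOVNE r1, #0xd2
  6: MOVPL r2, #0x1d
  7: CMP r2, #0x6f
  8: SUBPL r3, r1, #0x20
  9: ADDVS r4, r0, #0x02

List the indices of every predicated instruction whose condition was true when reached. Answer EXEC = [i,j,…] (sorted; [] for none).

[0] flags=1001 → (cmp)
[1] flags=1001 LE?F → skip
[2] flags=1001 LS?T → r1=0x68
[3] flags=1000 → (cmp)
[4] flags=1000 LE?T → r2=0x0e
[5] flags=1000 NE?T → r1=0xd2
[6] flags=1000 PL?F → skip
[7] flags=1000 → (cmp)
[8] flags=1000 PL?F → skip
[9] flags=1000 VS?F → skip

EXEC = [2,4,5]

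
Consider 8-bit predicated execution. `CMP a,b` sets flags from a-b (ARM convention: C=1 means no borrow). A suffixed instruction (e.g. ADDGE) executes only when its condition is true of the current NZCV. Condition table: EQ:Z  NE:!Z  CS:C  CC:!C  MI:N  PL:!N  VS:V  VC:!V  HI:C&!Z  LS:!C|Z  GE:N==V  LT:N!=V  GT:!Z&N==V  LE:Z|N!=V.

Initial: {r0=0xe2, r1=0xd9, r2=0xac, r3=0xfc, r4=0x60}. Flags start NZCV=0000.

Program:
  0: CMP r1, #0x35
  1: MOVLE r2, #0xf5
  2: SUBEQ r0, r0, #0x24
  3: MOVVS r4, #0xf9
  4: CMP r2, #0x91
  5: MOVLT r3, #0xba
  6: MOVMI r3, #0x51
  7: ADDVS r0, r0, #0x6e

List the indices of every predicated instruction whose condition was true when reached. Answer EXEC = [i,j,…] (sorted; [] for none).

[0] flags=1010 → (cmp)
[1] flags=1010 LE?T → r2=0xf5
[2] flags=1010 EQ?F → skip
[3] flags=1010 VS?F → skip
[4] flags=0010 → (cmp)
[5] flags=0010 LT?F → skip
[6] flags=0010 MI?F → skip
[7] flags=0010 VS?F → skip

EXEC = [1]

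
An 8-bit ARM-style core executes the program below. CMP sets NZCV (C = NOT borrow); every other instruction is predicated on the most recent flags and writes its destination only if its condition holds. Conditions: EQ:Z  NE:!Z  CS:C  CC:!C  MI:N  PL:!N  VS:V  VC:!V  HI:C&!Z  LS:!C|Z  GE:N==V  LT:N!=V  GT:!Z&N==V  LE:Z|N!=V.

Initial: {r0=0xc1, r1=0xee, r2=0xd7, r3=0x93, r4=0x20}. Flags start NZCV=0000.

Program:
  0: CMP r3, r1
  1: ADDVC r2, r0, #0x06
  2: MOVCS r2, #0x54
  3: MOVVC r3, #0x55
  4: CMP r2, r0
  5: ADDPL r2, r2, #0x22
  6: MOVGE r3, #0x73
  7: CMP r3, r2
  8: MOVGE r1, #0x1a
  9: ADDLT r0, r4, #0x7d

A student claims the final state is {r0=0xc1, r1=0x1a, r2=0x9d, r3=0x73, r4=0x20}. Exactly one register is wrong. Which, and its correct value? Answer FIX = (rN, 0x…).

0: ✓ CMP  NZCV=1000
1: ✓ ADDVC  r2←0xc7
2: · MOVCS
3: ✓ MOVVC  r3←0x55
4: ✓ CMP  NZCV=0010
5: ✓ ADDPL  r2←0xe9
6: ✓ MOVGE  r3←0x73
7: ✓ CMP  NZCV=1001
8: ✓ MOVGE  r1←0x1a
9: · ADDLT

FIX = (r2, 0xe9)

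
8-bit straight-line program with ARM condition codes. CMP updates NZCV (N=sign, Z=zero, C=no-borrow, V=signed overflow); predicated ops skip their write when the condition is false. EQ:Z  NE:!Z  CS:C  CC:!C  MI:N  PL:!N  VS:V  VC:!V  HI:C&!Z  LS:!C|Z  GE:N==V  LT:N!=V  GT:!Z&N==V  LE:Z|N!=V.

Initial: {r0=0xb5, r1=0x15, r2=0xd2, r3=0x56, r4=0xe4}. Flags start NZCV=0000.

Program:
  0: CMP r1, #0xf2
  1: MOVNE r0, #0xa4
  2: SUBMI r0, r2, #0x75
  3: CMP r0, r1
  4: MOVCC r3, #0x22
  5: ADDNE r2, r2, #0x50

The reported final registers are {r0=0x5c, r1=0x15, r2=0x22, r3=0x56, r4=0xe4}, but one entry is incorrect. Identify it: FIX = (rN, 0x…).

0: ✓ CMP  NZCV=0000
1: ✓ MOVNE  r0←0xa4
2: · SUBMI
3: ✓ CMP  NZCV=1010
4: · MOVCC
5: ✓ ADDNE  r2←0x22

FIX = (r0, 0xa4)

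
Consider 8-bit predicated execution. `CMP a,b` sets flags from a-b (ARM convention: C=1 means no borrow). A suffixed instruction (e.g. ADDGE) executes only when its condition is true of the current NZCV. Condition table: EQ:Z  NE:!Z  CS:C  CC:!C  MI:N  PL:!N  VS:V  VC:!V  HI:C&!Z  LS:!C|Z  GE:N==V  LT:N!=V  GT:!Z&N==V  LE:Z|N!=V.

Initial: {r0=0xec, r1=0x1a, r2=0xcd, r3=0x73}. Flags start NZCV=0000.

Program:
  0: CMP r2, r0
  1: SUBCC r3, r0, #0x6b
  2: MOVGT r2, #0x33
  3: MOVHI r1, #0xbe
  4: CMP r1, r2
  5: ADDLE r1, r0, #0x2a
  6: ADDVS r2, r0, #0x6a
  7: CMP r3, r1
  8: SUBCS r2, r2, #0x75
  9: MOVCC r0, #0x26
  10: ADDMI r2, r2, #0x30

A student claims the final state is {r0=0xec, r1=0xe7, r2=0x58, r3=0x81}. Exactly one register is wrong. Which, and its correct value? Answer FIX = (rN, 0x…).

FIX = (r1, 0x1a)

0: ✓ CMP  NZCV=1000
1: ✓ SUBCC  r3←0x81
2: · MOVGT
3: · MOVHI
4: ✓ CMP  NZCV=0000
5: · ADDLE
6: · ADDVS
7: ✓ CMP  NZCV=0011
8: ✓ SUBCS  r2←0x58
9: · MOVCC
10: · ADDMI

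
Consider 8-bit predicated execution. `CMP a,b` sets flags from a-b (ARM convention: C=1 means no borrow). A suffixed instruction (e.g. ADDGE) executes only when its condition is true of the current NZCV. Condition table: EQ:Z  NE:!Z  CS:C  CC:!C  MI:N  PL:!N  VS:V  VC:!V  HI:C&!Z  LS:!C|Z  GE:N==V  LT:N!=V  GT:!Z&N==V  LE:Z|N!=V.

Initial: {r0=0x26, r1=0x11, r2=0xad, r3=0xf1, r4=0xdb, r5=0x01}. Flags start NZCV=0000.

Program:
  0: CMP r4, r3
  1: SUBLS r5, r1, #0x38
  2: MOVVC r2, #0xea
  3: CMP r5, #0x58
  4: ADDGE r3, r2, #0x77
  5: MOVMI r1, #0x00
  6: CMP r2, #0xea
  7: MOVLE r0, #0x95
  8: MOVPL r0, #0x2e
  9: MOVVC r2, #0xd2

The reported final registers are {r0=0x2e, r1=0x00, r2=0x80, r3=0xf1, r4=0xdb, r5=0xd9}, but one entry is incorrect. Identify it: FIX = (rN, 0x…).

FIX = (r2, 0xd2)

0: ✓ CMP  NZCV=1000
1: ✓ SUBLS  r5←0xd9
2: ✓ MOVVC  r2←0xea
3: ✓ CMP  NZCV=1010
4: · ADDGE
5: ✓ MOVMI  r1←0x00
6: ✓ CMP  NZCV=0110
7: ✓ MOVLE  r0←0x95
8: ✓ MOVPL  r0←0x2e
9: ✓ MOVVC  r2←0xd2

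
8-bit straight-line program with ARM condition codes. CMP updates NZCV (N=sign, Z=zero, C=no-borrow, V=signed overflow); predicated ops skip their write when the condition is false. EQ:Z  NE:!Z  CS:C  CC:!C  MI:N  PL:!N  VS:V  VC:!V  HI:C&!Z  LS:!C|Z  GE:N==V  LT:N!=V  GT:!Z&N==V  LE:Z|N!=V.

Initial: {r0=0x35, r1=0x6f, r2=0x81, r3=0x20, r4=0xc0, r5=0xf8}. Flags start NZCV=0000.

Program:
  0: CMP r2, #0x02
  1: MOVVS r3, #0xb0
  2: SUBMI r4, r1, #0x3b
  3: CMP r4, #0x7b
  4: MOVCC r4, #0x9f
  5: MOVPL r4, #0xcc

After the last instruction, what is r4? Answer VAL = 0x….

VAL = 0xcc

0: ✓ CMP  NZCV=0011
1: ✓ MOVVS  r3←0xb0
2: · SUBMI
3: ✓ CMP  NZCV=0011
4: · MOVCC
5: ✓ MOVPL  r4←0xcc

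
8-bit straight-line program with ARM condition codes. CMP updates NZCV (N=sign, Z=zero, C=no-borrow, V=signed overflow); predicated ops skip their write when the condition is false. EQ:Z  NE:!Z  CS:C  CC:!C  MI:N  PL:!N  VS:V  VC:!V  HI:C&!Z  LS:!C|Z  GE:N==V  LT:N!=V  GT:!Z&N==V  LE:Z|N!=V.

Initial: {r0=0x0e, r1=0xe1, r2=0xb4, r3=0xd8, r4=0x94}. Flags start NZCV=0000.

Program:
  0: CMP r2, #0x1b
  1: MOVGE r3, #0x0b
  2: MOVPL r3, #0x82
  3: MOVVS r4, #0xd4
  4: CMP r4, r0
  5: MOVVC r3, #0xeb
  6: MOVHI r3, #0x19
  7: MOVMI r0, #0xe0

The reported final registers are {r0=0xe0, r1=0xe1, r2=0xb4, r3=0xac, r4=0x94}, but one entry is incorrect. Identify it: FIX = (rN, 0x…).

FIX = (r3, 0x19)

0: ✓ CMP  NZCV=1010
1: · MOVGE
2: · MOVPL
3: · MOVVS
4: ✓ CMP  NZCV=1010
5: ✓ MOVVC  r3←0xeb
6: ✓ MOVHI  r3←0x19
7: ✓ MOVMI  r0←0xe0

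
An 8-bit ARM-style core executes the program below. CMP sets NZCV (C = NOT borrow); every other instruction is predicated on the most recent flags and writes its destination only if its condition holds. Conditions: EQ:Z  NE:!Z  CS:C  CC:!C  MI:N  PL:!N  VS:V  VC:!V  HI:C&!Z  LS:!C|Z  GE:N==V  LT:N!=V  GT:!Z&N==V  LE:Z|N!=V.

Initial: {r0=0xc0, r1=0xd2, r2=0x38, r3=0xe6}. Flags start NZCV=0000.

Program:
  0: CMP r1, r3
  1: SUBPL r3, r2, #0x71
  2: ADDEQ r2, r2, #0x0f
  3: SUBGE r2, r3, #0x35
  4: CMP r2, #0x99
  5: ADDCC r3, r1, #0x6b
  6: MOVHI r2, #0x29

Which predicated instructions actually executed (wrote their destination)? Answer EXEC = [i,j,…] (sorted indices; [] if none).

EXEC = [5]

[0] flags=1000 → (cmp)
[1] flags=1000 PL?F → skip
[2] flags=1000 EQ?F → skip
[3] flags=1000 GE?F → skip
[4] flags=1001 → (cmp)
[5] flags=1001 CC?T → r3=0x3d
[6] flags=1001 HI?F → skip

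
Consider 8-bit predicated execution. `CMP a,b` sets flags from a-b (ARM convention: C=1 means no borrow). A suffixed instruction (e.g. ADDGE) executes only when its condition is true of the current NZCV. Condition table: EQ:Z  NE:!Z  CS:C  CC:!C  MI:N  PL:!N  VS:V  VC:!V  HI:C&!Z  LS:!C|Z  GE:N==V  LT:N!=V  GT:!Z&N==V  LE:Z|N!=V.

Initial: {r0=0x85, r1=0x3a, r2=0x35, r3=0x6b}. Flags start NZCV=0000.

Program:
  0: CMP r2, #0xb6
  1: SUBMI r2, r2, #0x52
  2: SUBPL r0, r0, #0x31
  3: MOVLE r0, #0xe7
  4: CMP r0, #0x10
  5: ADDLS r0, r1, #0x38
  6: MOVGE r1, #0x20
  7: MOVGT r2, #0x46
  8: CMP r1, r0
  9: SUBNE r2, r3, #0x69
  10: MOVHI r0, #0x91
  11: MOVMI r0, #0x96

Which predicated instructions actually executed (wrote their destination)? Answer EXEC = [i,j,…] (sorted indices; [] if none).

[0] flags=0000 → (cmp)
[1] flags=0000 MI?F → skip
[2] flags=0000 PL?T → r0=0x54
[3] flags=0000 LE?F → skip
[4] flags=0010 → (cmp)
[5] flags=0010 LS?F → skip
[6] flags=0010 GE?T → r1=0x20
[7] flags=0010 GT?T → r2=0x46
[8] flags=1000 → (cmp)
[9] flags=1000 NE?T → r2=0x02
[10] flags=1000 HI?F → skip
[11] flags=1000 MI?T → r0=0x96

EXEC = [2,6,7,9,11]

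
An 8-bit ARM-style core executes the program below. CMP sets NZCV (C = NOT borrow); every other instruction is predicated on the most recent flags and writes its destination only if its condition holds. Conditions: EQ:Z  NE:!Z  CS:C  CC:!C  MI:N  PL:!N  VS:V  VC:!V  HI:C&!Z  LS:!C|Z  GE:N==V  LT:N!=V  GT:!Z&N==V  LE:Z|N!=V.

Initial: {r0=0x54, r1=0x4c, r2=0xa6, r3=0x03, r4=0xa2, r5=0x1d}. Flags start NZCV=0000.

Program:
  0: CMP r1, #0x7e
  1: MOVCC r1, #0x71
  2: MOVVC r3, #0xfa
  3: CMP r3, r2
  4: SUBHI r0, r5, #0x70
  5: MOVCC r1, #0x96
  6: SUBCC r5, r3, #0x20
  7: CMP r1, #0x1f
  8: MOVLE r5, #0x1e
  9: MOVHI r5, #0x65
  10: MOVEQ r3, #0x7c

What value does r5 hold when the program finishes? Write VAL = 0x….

VAL = 0x65

0: ✓ CMP  NZCV=1000
1: ✓ MOVCC  r1←0x71
2: ✓ MOVVC  r3←0xfa
3: ✓ CMP  NZCV=0010
4: ✓ SUBHI  r0←0xad
5: · MOVCC
6: · SUBCC
7: ✓ CMP  NZCV=0010
8: · MOVLE
9: ✓ MOVHI  r5←0x65
10: · MOVEQ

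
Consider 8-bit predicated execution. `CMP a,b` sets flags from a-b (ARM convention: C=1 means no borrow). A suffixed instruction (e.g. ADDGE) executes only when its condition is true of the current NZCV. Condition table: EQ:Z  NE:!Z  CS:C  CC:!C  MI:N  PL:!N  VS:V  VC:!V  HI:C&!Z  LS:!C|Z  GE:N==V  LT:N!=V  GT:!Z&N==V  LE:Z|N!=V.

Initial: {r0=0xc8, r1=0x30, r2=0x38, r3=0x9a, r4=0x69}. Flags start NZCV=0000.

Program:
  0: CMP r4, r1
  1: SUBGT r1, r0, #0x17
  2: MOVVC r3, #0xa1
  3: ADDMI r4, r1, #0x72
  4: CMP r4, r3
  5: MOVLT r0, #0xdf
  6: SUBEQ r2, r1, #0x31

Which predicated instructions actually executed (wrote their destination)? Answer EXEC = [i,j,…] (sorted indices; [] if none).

[0] flags=0010 → (cmp)
[1] flags=0010 GT?T → r1=0xb1
[2] flags=0010 VC?T → r3=0xa1
[3] flags=0010 MI?F → skip
[4] flags=1001 → (cmp)
[5] flags=1001 LT?F → skip
[6] flags=1001 EQ?F → skip

EXEC = [1,2]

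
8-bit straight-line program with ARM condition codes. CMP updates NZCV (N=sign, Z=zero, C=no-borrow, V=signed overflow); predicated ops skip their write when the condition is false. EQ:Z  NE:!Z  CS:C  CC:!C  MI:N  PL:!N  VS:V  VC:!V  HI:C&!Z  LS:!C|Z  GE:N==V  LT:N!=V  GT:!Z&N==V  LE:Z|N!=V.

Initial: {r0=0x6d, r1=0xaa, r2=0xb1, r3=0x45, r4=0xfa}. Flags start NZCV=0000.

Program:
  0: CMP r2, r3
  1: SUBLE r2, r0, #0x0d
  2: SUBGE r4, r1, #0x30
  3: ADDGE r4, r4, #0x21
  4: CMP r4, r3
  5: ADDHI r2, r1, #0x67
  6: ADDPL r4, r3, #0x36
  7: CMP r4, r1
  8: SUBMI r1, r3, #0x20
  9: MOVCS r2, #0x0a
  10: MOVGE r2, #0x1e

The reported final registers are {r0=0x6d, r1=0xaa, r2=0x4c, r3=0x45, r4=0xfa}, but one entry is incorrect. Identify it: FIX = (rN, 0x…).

[0] flags=0011 → (cmp)
[1] flags=0011 LE?T → r2=0x60
[2] flags=0011 GE?F → skip
[3] flags=0011 GE?F → skip
[4] flags=1010 → (cmp)
[5] flags=1010 HI?T → r2=0x11
[6] flags=1010 PL?F → skip
[7] flags=0010 → (cmp)
[8] flags=0010 MI?F → skip
[9] flags=0010 CS?T → r2=0x0a
[10] flags=0010 GE?T → r2=0x1e

FIX = (r2, 0x1e)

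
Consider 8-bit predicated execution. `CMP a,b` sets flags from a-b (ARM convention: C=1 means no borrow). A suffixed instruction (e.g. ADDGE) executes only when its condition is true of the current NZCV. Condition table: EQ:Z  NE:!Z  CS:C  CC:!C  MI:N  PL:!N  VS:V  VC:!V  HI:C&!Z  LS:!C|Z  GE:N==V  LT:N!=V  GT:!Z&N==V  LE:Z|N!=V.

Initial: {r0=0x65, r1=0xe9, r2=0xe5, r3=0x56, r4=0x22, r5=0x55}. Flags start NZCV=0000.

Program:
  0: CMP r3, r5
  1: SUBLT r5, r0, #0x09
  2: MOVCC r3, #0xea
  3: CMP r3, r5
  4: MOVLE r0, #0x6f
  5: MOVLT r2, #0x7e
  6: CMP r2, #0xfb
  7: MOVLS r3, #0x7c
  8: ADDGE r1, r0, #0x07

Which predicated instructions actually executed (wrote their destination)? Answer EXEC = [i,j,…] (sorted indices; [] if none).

EXEC = [7]

0: ✓ CMP  NZCV=0010
1: · SUBLT
2: · MOVCC
3: ✓ CMP  NZCV=0010
4: · MOVLE
5: · MOVLT
6: ✓ CMP  NZCV=1000
7: ✓ MOVLS  r3←0x7c
8: · ADDGE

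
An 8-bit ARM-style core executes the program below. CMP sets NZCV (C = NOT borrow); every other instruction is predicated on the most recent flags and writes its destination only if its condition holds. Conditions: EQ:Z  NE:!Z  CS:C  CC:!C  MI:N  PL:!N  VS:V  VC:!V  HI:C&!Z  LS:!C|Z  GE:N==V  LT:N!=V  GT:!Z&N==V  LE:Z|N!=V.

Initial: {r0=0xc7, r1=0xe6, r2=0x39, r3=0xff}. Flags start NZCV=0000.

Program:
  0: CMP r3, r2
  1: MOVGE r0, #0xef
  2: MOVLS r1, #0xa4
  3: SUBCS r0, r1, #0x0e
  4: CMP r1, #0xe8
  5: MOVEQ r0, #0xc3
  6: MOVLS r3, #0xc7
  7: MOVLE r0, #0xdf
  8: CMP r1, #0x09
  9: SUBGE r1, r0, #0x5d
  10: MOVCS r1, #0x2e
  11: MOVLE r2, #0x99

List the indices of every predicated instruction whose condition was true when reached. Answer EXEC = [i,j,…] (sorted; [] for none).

EXEC = [3,6,7,10,11]

0: ✓ CMP  NZCV=1010
1: · MOVGE
2: · MOVLS
3: ✓ SUBCS  r0←0xd8
4: ✓ CMP  NZCV=1000
5: · MOVEQ
6: ✓ MOVLS  r3←0xc7
7: ✓ MOVLE  r0←0xdf
8: ✓ CMP  NZCV=1010
9: · SUBGE
10: ✓ MOVCS  r1←0x2e
11: ✓ MOVLE  r2←0x99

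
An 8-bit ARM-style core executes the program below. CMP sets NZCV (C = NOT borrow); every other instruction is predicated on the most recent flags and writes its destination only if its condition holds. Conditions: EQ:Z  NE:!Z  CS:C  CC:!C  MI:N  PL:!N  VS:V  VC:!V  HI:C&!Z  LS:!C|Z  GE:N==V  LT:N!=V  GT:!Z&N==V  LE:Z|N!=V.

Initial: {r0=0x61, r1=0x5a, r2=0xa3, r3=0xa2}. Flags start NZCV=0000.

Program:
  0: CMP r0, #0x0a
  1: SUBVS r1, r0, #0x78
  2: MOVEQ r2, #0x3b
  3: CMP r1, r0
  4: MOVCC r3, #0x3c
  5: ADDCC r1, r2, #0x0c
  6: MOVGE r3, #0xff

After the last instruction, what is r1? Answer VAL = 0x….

[0] flags=0010 → (cmp)
[1] flags=0010 VS?F → skip
[2] flags=0010 EQ?F → skip
[3] flags=1000 → (cmp)
[4] flags=1000 CC?T → r3=0x3c
[5] flags=1000 CC?T → r1=0xaf
[6] flags=1000 GE?F → skip

VAL = 0xaf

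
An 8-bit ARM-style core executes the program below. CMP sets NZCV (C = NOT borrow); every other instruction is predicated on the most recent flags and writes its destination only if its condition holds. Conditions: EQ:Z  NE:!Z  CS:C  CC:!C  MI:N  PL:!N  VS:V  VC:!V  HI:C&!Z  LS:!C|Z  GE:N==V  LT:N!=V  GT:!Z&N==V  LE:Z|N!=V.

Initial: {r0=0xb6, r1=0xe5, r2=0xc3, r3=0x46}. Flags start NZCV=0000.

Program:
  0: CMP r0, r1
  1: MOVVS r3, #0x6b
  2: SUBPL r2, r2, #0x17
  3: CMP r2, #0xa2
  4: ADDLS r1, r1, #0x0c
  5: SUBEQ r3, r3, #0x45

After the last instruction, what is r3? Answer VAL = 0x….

0: ✓ CMP  NZCV=1000
1: · MOVVS
2: · SUBPL
3: ✓ CMP  NZCV=0010
4: · ADDLS
5: · SUBEQ

VAL = 0x46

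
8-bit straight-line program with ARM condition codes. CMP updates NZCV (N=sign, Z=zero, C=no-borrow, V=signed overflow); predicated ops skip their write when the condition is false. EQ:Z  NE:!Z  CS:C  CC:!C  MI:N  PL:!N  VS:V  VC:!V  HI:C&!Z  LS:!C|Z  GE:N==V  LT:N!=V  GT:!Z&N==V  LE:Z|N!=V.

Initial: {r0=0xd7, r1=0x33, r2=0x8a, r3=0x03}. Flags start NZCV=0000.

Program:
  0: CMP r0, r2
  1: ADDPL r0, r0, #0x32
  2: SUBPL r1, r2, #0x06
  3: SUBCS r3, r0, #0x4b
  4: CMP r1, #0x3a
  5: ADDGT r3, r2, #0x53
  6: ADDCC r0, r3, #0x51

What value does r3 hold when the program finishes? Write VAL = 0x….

0: ✓ CMP  NZCV=0010
1: ✓ ADDPL  r0←0x09
2: ✓ SUBPL  r1←0x84
3: ✓ SUBCS  r3←0xbe
4: ✓ CMP  NZCV=0011
5: · ADDGT
6: · ADDCC

VAL = 0xbe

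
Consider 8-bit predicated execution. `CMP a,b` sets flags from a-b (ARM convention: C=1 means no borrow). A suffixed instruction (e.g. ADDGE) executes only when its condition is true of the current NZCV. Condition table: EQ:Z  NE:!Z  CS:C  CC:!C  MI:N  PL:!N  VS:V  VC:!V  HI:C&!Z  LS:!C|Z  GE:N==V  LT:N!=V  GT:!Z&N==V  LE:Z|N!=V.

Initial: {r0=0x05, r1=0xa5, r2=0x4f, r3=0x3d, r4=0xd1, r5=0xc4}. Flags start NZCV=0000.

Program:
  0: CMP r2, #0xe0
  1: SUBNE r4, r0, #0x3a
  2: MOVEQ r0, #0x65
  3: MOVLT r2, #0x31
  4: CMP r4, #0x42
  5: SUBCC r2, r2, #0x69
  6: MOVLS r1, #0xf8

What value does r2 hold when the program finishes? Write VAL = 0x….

VAL = 0x4f

0: ✓ CMP  NZCV=0000
1: ✓ SUBNE  r4←0xcb
2: · MOVEQ
3: · MOVLT
4: ✓ CMP  NZCV=1010
5: · SUBCC
6: · MOVLS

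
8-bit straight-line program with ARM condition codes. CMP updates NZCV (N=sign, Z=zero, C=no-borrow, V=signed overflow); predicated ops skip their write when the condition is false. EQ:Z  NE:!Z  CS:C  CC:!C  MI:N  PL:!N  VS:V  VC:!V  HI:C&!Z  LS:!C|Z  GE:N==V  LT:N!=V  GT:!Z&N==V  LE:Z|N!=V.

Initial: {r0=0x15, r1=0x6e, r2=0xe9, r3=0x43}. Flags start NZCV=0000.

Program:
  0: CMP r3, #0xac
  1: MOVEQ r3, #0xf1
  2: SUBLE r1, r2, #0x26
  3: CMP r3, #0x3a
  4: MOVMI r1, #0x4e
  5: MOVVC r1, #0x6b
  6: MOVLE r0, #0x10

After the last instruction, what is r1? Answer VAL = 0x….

0: ✓ CMP  NZCV=1001
1: · MOVEQ
2: · SUBLE
3: ✓ CMP  NZCV=0010
4: · MOVMI
5: ✓ MOVVC  r1←0x6b
6: · MOVLE

VAL = 0x6b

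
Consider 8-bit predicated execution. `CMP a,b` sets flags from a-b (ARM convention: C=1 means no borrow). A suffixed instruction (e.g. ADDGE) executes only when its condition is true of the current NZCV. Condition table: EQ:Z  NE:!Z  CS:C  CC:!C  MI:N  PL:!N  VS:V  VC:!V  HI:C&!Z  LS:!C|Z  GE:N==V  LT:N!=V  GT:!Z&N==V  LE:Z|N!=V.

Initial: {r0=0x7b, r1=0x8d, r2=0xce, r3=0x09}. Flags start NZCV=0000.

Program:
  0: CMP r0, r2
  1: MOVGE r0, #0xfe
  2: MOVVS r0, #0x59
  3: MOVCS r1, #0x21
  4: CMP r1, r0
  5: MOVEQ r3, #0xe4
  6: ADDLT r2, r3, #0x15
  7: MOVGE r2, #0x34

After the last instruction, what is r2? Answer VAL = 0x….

0: ✓ CMP  NZCV=1001
1: ✓ MOVGE  r0←0xfe
2: ✓ MOVVS  r0←0x59
3: · MOVCS
4: ✓ CMP  NZCV=0011
5: · MOVEQ
6: ✓ ADDLT  r2←0x1e
7: · MOVGE

VAL = 0x1e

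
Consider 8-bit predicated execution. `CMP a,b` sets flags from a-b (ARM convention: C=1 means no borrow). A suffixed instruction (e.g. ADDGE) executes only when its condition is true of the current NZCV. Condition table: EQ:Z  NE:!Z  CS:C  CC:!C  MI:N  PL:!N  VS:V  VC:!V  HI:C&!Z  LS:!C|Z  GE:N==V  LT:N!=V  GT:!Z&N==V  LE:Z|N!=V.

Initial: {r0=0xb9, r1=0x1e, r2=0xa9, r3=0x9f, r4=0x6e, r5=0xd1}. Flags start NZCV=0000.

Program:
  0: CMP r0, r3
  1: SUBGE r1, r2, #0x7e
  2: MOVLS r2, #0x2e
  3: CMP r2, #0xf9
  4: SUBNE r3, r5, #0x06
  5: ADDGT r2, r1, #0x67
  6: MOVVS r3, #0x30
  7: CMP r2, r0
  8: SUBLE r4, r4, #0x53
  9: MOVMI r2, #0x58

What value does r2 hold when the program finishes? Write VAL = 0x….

VAL = 0x58

0: ✓ CMP  NZCV=0010
1: ✓ SUBGE  r1←0x2b
2: · MOVLS
3: ✓ CMP  NZCV=1000
4: ✓ SUBNE  r3←0xcb
5: · ADDGT
6: · MOVVS
7: ✓ CMP  NZCV=1000
8: ✓ SUBLE  r4←0x1b
9: ✓ MOVMI  r2←0x58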